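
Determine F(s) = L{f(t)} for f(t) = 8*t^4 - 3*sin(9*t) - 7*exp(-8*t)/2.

Apply the Laplace transform termwise.
(-7/2)·[L{e^(-8t)} = 1/(s + 8)]; (8)·[L{t^4} = 4!/s^5 = 24/s^5]; (-3)·[L{sin(9t)} = 9/(s^2 + 81)].

F(s) = -27/(s^2 + 81) - 7/(2*(s + 8)) + 192/s^5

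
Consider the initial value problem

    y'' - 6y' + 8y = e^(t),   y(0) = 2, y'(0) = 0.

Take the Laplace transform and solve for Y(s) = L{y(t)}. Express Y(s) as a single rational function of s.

Y(s) = (2*s^2 - 14*s + 13)/(s^3 - 7*s^2 + 14*s - 8)

Transform both sides with L{·}.
Using L{y''} = s^2 Y - s·y(0) - y'(0) and L{y'} = sY - y(0), with y(0) = 2, y'(0) = 0, the left side becomes (s^2 - 6*s + 8)Y - (2*s - 12).
The right side is L{e^(t)} = 1/(s - 1).
So (s^2 - 6*s + 8)Y = 1/(s - 1) + (2*s - 12).
Divide through and combine into a single rational function.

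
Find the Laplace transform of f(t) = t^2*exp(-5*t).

2/(s + 5)^3

L{e^(-5t)} = 1/(s + 5).
Then apply L{t^2·g(t)} = (-1)^2 d^2/ds^2[G(s)] with G(s) = 1/(s + 5):
differentiating 2 times and applying the sign gives 2/(s + 5)^3.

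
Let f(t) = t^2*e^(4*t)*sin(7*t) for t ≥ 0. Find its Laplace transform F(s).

L{sin(7t)} = 7/(s^2 + 49).
Multiplying by e^(4t) shifts s → s - 4, so L{e^(4*t)*sin(7*t)} = 7/((s - 4)^2 + 49).
Then apply L{t^2·g(t)} = (-1)^2 d^2/ds^2[G(s)] with G(s) = 7/((s - 4)^2 + 49):
differentiating 2 times and applying the sign gives 14*(3*s^2 - 24*s - 1)/(s^2 - 8*s + 65)^3.

F(s) = 14*(3*s^2 - 24*s - 1)/(s^2 - 8*s + 65)^3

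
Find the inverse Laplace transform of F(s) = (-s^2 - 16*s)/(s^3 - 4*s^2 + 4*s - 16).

Factor the denominator: s^3 - 4*s^2 + 4*s - 16 = (s - 4)*(s^2 + 4).
Partial fraction decomposition gives [-4/(s - 4)] + [3*s/(s^2 + 4)] + [-4/(s^2 + 4)].
Invert each term: -4/(s - 4) ↔ -4e^(4t); 3·s/(s^2 + 4) ↔ 3cos(2t); -2·2/(s^2 + 4) ↔ -2sin(2t).

-4*exp(4*t) - 2*sin(2*t) + 3*cos(2*t)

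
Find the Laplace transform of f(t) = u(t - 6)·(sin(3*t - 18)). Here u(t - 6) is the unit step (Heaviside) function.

By the second shifting theorem, L{u(t - c)·g(t - c)} = e^(-cs)·G(s) with c = 6 and G(s) = L{g(t)}.
L{sin(3t)} = 3/(s^2 + 9).

3*exp(-6*s)/(s^2 + 9)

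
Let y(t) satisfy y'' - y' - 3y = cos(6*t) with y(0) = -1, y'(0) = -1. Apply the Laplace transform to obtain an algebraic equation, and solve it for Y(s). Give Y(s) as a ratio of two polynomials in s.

Y(s) = (-s^3 - 35*s)/(s^4 - s^3 + 33*s^2 - 36*s - 108)

Apply the Laplace transform to the equation.
The derivative rules (L{y''} = s^2 Y - s·y(0) - y'(0) and L{y'} = sY - y(0), with y(0) = -1, y'(0) = -1) turn the left side into (s^2 - s - 3)Y - (-s).
The right side is L{cos(6*t)} = s/(s^2 + 36).
So (s^2 - s - 3)Y = s/(s^2 + 36) + (-s).
Isolate Y and clear denominators.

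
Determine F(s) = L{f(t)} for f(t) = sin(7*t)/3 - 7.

By linearity of the Laplace transform, transform each term separately.
L{-7} = -7/s; (1/3)·[L{sin(7t)} = 7/(s^2 + 49)].

F(s) = 7/(3*(s^2 + 49)) - 7/s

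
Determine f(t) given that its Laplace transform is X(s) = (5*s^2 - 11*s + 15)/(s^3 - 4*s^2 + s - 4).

Factor the denominator: s^3 - 4*s^2 + s - 4 = (s - 4)*(s^2 + 1).
Partial fraction decomposition gives [3/(s - 4)] + [2*s/(s^2 + 1)] + [-3/(s^2 + 1)].
Invert each term: 3/(s - 4) ↔ 3e^(4t); 2·s/(s^2 + 1) ↔ 2cos(t); -3·1/(s^2 + 1) ↔ -3sin(t).

f(t) = 3*exp(4*t) - 3*sin(t) + 2*cos(t)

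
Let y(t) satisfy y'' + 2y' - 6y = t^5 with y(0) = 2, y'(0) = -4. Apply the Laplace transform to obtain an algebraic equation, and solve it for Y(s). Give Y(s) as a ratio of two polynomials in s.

Apply the Laplace transform to the equation.
The derivative rules (L{y''} = s^2 Y - s·y(0) - y'(0) and L{y'} = sY - y(0), with y(0) = 2, y'(0) = -4) turn the left side into (s^2 + 2*s - 6)Y - (2*s).
The right side is L{t^5} = 120/s^6.
So (s^2 + 2*s - 6)Y = 120/s^6 + (2*s).
Isolate Y and clear denominators.

Y(s) = (2*s^7 + 120)/(s^8 + 2*s^7 - 6*s^6)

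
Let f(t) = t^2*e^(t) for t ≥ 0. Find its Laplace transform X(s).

L{e^(t)} = 1/(s - 1).
Then apply L{t^2·g(t)} = (-1)^2 d^2/ds^2[G(s)] with G(s) = 1/(s - 1):
differentiating 2 times and applying the sign gives 2/(s - 1)^3.

X(s) = 2/(s - 1)^3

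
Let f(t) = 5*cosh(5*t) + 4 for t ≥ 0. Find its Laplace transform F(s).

F(s) = 5*s/(s^2 - 25) + 4/s

By linearity of the Laplace transform, transform each term separately.
L{4} = 4/s; (5)·[L{cosh(5t)} = s/(s^2 - 25)].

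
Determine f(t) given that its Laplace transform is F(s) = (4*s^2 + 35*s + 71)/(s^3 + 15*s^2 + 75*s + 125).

Factor the denominator: s^3 + 15*s^2 + 75*s + 125 = (s + 5)^3.
Partial fraction decomposition gives [4/(s + 5)] + [-5/(s + 5)^2] + [-4/(s + 5)^3].
Invert each term: 4/(s + 5) ↔ 4e^(-5t); -5/(s + 5)^2 ↔ -5t·e^(-5t); -4/(s + 5)^3 ↔ (-2)t^2·e^(-5t).

f(t) = -2*t^2*exp(-5*t) - 5*t*exp(-5*t) + 4*exp(-5*t)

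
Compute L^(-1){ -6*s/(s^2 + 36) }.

Since L{cos(6t)} = s/(s^2 + 36), the inverse is cos(6*t), scaled by -6.

-6*cos(6*t)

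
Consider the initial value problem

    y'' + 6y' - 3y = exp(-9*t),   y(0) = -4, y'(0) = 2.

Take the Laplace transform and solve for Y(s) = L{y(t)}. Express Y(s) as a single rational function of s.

Apply the Laplace transform to the equation.
With L{y''} = s^2 Y - s·y(0) - y'(0) and L{y'} = sY - y(0), with y(0) = -4, y'(0) = 2: the LHS transforms to (s^2 + 6*s - 3)Y - (-4*s - 22).
The right side is L{exp(-9*t)} = 1/(s + 9).
So (s^2 + 6*s - 3)Y = 1/(s + 9) + (-4*s - 22).
Isolate Y and clear denominators.

Y(s) = (-4*s^2 - 58*s - 197)/(s^3 + 15*s^2 + 51*s - 27)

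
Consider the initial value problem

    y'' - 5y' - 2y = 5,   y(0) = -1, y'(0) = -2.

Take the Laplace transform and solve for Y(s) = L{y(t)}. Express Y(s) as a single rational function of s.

Y(s) = (-s^2 + 3*s + 5)/(s^3 - 5*s^2 - 2*s)

Apply the Laplace transform to the equation.
Using L{y''} = s^2 Y - s·y(0) - y'(0) and L{y'} = sY - y(0), with y(0) = -1, y'(0) = -2, the left side becomes (s^2 - 5*s - 2)Y - (-s + 3).
The right side is L{5} = 5/s.
So (s^2 - 5*s - 2)Y = 5/s + (-s + 3).
Divide through and combine into a single rational function.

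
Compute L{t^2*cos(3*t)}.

2*s*(s^2 - 27)/(s^2 + 9)^3

L{cos(3t)} = s/(s^2 + 9).
Then apply L{t^2·g(t)} = (-1)^2 d^2/ds^2[G(s)] with G(s) = s/(s^2 + 9):
differentiating 2 times and applying the sign gives 2*s*(s^2 - 27)/(s^2 + 9)^3.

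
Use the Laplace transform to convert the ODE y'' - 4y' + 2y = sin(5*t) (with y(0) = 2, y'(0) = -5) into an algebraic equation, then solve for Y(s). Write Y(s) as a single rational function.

Y(s) = (2*s^3 - 13*s^2 + 50*s - 320)/(s^4 - 4*s^3 + 27*s^2 - 100*s + 50)

Transform both sides with L{·}.
Using L{y''} = s^2 Y - s·y(0) - y'(0) and L{y'} = sY - y(0), with y(0) = 2, y'(0) = -5, the left side becomes (s^2 - 4*s + 2)Y - (2*s - 13).
The right side is L{sin(5*t)} = 5/(s^2 + 25).
So (s^2 - 4*s + 2)Y = 5/(s^2 + 25) + (2*s - 13).
Isolate Y and clear denominators.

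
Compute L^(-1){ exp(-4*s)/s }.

Heaviside(t - 4)

The factor e^(-4s) signals a time shift by c = 4 (second shifting theorem).
L{1} = 1/s, so L^-1{1/s} = 1.
Hence the inverse is u(t - 4) times that function evaluated at t - 4.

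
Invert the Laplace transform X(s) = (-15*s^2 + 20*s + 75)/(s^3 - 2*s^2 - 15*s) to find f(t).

Factor the denominator: s^3 - 2*s^2 - 15*s = s*(s - 5)*(s + 3).
Partial fraction decomposition gives [-5/s] + [-5/(s + 3)] + [-5/(s - 5)].
Invert each term: -5/(s - 0) ↔ -5e^(0t); -5/(s + 3) ↔ -5e^(-3t); -5/(s - 5) ↔ -5e^(5t).

f(t) = -5*exp(5*t) - 5 - 5*exp(-3*t)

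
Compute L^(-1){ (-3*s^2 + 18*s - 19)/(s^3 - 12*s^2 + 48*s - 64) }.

Factor the denominator: s^3 - 12*s^2 + 48*s - 64 = (s - 4)^3.
Partial fraction decomposition gives [-3/(s - 4)] + [-6/(s - 4)^2] + [5/(s - 4)^3].
Invert each term: -3/(s - 4) ↔ -3e^(4t); -6/(s - 4)^2 ↔ -6t·e^(4t); 5/(s - 4)^3 ↔ (5/2)t^2·e^(4t).

5*t^2*exp(4*t)/2 - 6*t*exp(4*t) - 3*exp(4*t)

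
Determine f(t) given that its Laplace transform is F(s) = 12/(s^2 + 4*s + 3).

Factor the denominator: s^2 + 4*s + 3 = (s + 1)*(s + 3).
Partial fraction decomposition gives [6/(s + 1)] + [-6/(s + 3)].
Invert each term: 6/(s + 1) ↔ 6e^(-t); -6/(s + 3) ↔ -6e^(-3t).

f(t) = 6*exp(-t) - 6*exp(-3*t)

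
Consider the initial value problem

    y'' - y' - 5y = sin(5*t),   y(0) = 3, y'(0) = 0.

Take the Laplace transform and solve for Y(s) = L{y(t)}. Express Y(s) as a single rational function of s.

Apply the Laplace transform to the equation.
With L{y''} = s^2 Y - s·y(0) - y'(0) and L{y'} = sY - y(0), with y(0) = 3, y'(0) = 0: the LHS transforms to (s^2 - s - 5)Y - (3*s - 3).
The right side is L{sin(5*t)} = 5/(s^2 + 25).
So (s^2 - s - 5)Y = 5/(s^2 + 25) + (3*s - 3).
Divide through and combine into a single rational function.

Y(s) = (3*s^3 - 3*s^2 + 75*s - 70)/(s^4 - s^3 + 20*s^2 - 25*s - 125)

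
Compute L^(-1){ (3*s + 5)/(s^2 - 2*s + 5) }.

4*exp(t)*sin(2*t) + 3*exp(t)*cos(2*t)

Complete the square in the denominator: s^2 - 2*s + 5 = (s - 1)^2 + 2^2.
Split the numerator to match: 3*s + 5 = 3·(s - 1) + 4·2.
Invert each term: 3·(s - 1)/((s - 1)^2 + 4) ↔ 3e^(t)cos(2t); 4·2/((s - 1)^2 + 4) ↔ 4e^(t)sin(2t).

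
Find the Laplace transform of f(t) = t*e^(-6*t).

(s + 6)^(-2)

L{t} = 1!/s^2 = 1/s^2.
By the first shifting theorem, multiplying by e^(-6t) replaces s with s + 6.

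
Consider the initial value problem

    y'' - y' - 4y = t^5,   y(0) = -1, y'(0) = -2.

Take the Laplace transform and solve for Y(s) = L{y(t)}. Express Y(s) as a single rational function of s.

Laplace-transform each side.
The derivative rules (L{y''} = s^2 Y - s·y(0) - y'(0) and L{y'} = sY - y(0), with y(0) = -1, y'(0) = -2) turn the left side into (s^2 - s - 4)Y - (-s - 1).
The right side is L{t^5} = 120/s^6.
So (s^2 - s - 4)Y = 120/s^6 + (-s - 1).
Isolate Y and clear denominators.

Y(s) = (-s^7 - s^6 + 120)/(s^8 - s^7 - 4*s^6)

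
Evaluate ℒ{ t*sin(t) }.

2*s/(s^2 + 1)^2

L{sin(t)} = 1/(s^2 + 1).
Then apply L{t·g(t)} = -d/ds[G(s)] with G(s) = 1/(s^2 + 1):
differentiating 1 time and applying the sign gives 2*s/(s^2 + 1)^2.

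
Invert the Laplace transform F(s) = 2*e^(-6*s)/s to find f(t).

f(t) = Heaviside(t - 6)*(2)

The factor e^(-6s) signals a time shift by c = 6 (second shifting theorem).
L{2} = 2/s, so L^-1{2/s} = 2.
Hence the inverse is u(t - 6) times that function evaluated at t - 6.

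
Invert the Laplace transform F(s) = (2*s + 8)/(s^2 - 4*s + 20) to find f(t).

Complete the square in the denominator: s^2 - 4*s + 20 = (s - 2)^2 + 4^2.
Split the numerator to match: 2*s + 8 = 2·(s - 2) + 3·4.
Invert each term: 2·(s - 2)/((s - 2)^2 + 16) ↔ 2e^(2t)cos(4t); 3·4/((s - 2)^2 + 16) ↔ 3e^(2t)sin(4t).

f(t) = 3*exp(2*t)*sin(4*t) + 2*exp(2*t)*cos(4*t)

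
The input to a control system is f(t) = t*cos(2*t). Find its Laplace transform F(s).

F(s) = (s - 2)*(s + 2)/(s^2 + 4)^2

L{cos(2t)} = s/(s^2 + 4).
Then apply L{t·g(t)} = -d/ds[G(s)] with G(s) = s/(s^2 + 4):
differentiating 1 time and applying the sign gives (s - 2)*(s + 2)/(s^2 + 4)^2.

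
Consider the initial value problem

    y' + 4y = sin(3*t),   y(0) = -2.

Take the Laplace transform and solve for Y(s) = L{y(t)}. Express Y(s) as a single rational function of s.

Transform both sides with L{·}.
With L{y'} = sY - y(0) = sY - (-2): the LHS transforms to (s + 4)Y - (-2).
The right side is L{sin(3*t)} = 3/(s^2 + 9).
So (s + 4)Y = 3/(s^2 + 9) + (-2).
Divide through and combine into a single rational function.

Y(s) = (-2*s^2 - 15)/(s^3 + 4*s^2 + 9*s + 36)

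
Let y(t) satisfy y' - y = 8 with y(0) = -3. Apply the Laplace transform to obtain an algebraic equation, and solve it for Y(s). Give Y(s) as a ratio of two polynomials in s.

Transform both sides with L{·}.
Using L{y'} = sY - y(0) = sY - (-3), the left side becomes (s - 1)Y - (-3).
The right side is L{8} = 8/s.
So (s - 1)Y = 8/s + (-3).
Isolate Y and clear denominators.

Y(s) = (-3*s + 8)/(s^2 - s)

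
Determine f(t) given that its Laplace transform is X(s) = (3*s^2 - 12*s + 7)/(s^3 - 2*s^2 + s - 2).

f(t) = -exp(2*t) - 4*sin(t) + 4*cos(t)

Factor the denominator: s^3 - 2*s^2 + s - 2 = (s - 2)*(s^2 + 1).
Partial fraction decomposition gives [-1/(s - 2)] + [4*s/(s^2 + 1)] + [-4/(s^2 + 1)].
Invert each term: -1/(s - 2) ↔ -e^(2t); 4·s/(s^2 + 1) ↔ 4cos(t); -4·1/(s^2 + 1) ↔ -4sin(t).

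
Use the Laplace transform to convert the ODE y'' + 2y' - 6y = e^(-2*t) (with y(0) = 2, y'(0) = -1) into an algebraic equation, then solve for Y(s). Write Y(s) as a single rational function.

Y(s) = (2*s^2 + 7*s + 7)/(s^3 + 4*s^2 - 2*s - 12)

Apply the Laplace transform to the equation.
The derivative rules (L{y''} = s^2 Y - s·y(0) - y'(0) and L{y'} = sY - y(0), with y(0) = 2, y'(0) = -1) turn the left side into (s^2 + 2*s - 6)Y - (2*s + 3).
The right side is L{e^(-2*t)} = 1/(s + 2).
So (s^2 + 2*s - 6)Y = 1/(s + 2) + (2*s + 3).
Isolate Y and clear denominators.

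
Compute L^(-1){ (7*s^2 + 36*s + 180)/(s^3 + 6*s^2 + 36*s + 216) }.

2*sin(6*t) + 4*cos(6*t) + 3*exp(-6*t)

Factor the denominator: s^3 + 6*s^2 + 36*s + 216 = (s + 6)*(s^2 + 36).
Partial fraction decomposition gives [3/(s + 6)] + [4*s/(s^2 + 36)] + [12/(s^2 + 36)].
Invert each term: 3/(s + 6) ↔ 3e^(-6t); 4·s/(s^2 + 36) ↔ 4cos(6t); 2·6/(s^2 + 36) ↔ 2sin(6t).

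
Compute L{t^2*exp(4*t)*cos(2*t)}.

2*(s - 4)*(s^2 - 8*s + 4)/(s^2 - 8*s + 20)^3

L{cos(2t)} = s/(s^2 + 4).
Multiplying by e^(4t) shifts s → s - 4, so L{exp(4*t)*cos(2*t)} = (s - 4)/((s - 4)^2 + 4).
Then apply L{t^2·g(t)} = (-1)^2 d^2/ds^2[G(s)] with G(s) = (s - 4)/((s - 4)^2 + 4):
differentiating 2 times and applying the sign gives 2*(s - 4)*(s^2 - 8*s + 4)/(s^2 - 8*s + 20)^3.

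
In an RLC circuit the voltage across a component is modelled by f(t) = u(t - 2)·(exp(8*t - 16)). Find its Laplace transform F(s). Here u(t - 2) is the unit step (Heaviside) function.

By the second shifting theorem, L{u(t - c)·g(t - c)} = e^(-cs)·G(s) with c = 2 and G(s) = L{g(t)}.
L{e^(8t)} = 1/(s - 8).

F(s) = exp(-2*s)/(s - 8)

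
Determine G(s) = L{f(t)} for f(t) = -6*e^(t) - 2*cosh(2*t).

G(s) = -2*s/(s^2 - 4) - 6/(s - 1)

Apply the Laplace transform termwise.
(-2)·[L{cosh(2t)} = s/(s^2 - 4)]; (-6)·[L{e^(t)} = 1/(s - 1)].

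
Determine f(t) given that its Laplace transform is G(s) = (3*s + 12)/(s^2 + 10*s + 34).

f(t) = -exp(-5*t)*sin(3*t) + 3*exp(-5*t)*cos(3*t)

Complete the square in the denominator: s^2 + 10*s + 34 = (s + 5)^2 + 3^2.
Split the numerator to match: 3*s + 12 = 3·(s + 5) - 1·3.
Invert each term: 3·(s + 5)/((s + 5)^2 + 9) ↔ 3e^(-5t)cos(3t); -1·3/((s + 5)^2 + 9) ↔ -e^(-5t)sin(3t).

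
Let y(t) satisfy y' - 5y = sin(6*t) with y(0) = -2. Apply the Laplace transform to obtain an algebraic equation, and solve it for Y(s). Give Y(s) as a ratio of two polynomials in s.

Y(s) = (-2*s^2 - 66)/(s^3 - 5*s^2 + 36*s - 180)

Transform both sides with L{·}.
With L{y'} = sY - y(0) = sY - (-2): the LHS transforms to (s - 5)Y - (-2).
The right side is L{sin(6*t)} = 6/(s^2 + 36).
So (s - 5)Y = 6/(s^2 + 36) + (-2).
Isolate Y and clear denominators.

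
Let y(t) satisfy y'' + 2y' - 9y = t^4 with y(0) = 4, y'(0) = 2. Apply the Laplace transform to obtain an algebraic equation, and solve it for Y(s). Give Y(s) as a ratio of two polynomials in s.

Y(s) = (4*s^6 + 10*s^5 + 24)/(s^7 + 2*s^6 - 9*s^5)

Apply the Laplace transform to the equation.
Using L{y''} = s^2 Y - s·y(0) - y'(0) and L{y'} = sY - y(0), with y(0) = 4, y'(0) = 2, the left side becomes (s^2 + 2*s - 9)Y - (4*s + 10).
The right side is L{t^4} = 24/s^5.
So (s^2 + 2*s - 9)Y = 24/s^5 + (4*s + 10).
Divide through and combine into a single rational function.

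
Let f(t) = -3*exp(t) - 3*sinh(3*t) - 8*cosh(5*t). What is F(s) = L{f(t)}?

F(s) = -8*s/(s^2 - 25) - 9/(s^2 - 9) - 3/(s - 1)

Apply the Laplace transform termwise.
(-3)·[L{e^(t)} = 1/(s - 1)]; (-3)·[L{sinh(3t)} = 3/(s^2 - 9)]; (-8)·[L{cosh(5t)} = s/(s^2 - 25)].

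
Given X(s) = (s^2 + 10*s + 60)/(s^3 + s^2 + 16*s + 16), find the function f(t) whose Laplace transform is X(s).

Factor the denominator: s^3 + s^2 + 16*s + 16 = (s + 1)*(s^2 + 16).
Partial fraction decomposition gives [3/(s + 1)] + [-2*s/(s^2 + 16)] + [12/(s^2 + 16)].
Invert each term: 3/(s + 1) ↔ 3e^(-t); -2·s/(s^2 + 16) ↔ -2cos(4t); 3·4/(s^2 + 16) ↔ 3sin(4t).

f(t) = 3*sin(4*t) - 2*cos(4*t) + 3*exp(-t)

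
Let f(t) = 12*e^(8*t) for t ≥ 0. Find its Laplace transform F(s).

L{12} = 12/s.
By the first shifting theorem, multiplying by e^(8t) replaces s with s - 8.

F(s) = 12/(s - 8)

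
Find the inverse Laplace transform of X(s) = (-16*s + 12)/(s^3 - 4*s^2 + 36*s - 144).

Factor the denominator: s^3 - 4*s^2 + 36*s - 144 = (s - 4)*(s^2 + 36).
Partial fraction decomposition gives [-1/(s - 4)] + [s/(s^2 + 36)] + [-12/(s^2 + 36)].
Invert each term: -1/(s - 4) ↔ -e^(4t); 1·s/(s^2 + 36) ↔ cos(6t); -2·6/(s^2 + 36) ↔ -2sin(6t).

-exp(4*t) - 2*sin(6*t) + cos(6*t)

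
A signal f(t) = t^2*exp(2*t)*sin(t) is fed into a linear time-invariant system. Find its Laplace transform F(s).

L{sin(t)} = 1/(s^2 + 1).
Multiplying by e^(2t) shifts s → s - 2, so L{exp(2*t)*sin(t)} = 1/((s - 2)^2 + 1).
Then apply L{t^2·g(t)} = (-1)^2 d^2/ds^2[G(s)] with G(s) = 1/((s - 2)^2 + 1):
differentiating 2 times and applying the sign gives 2*(3*s^2 - 12*s + 11)/(s^2 - 4*s + 5)^3.

F(s) = 2*(3*s^2 - 12*s + 11)/(s^2 - 4*s + 5)^3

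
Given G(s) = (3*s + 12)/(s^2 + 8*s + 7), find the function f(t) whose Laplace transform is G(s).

Rewrite the denominator: s^2 + 8*s + 7 = (s + 4)^2 - 9.
The form in (s + 4) signals a first-shifting-theorem factor e^(-4t).
Since L{cosh(3t)} = s/(s^2 - 9), the inverse is e^(-4*t)*cosh(3*t), scaled by 3.

f(t) = 3*exp(-4*t)*cosh(3*t)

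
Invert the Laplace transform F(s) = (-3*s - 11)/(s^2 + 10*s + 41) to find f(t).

f(t) = exp(-5*t)*sin(4*t) - 3*exp(-5*t)*cos(4*t)

Complete the square in the denominator: s^2 + 10*s + 41 = (s + 5)^2 + 4^2.
Split the numerator to match: -3*s - 11 = -3·(s + 5) + 1·4.
Invert each term: -3·(s + 5)/((s + 5)^2 + 16) ↔ -3e^(-5t)cos(4t); 1·4/((s + 5)^2 + 16) ↔ e^(-5t)sin(4t).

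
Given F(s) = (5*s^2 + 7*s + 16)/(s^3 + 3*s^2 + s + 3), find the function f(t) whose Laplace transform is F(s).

Factor the denominator: s^3 + 3*s^2 + s + 3 = (s + 3)*(s^2 + 1).
Partial fraction decomposition gives [4/(s + 3)] + [s/(s^2 + 1)] + [4/(s^2 + 1)].
Invert each term: 4/(s + 3) ↔ 4e^(-3t); 1·s/(s^2 + 1) ↔ cos(t); 4·1/(s^2 + 1) ↔ 4sin(t).

f(t) = 4*sin(t) + cos(t) + 4*exp(-3*t)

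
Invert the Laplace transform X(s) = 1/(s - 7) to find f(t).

Since L{e^(7t)} = 1/(s - 7), the inverse is e^(7*t).

f(t) = exp(7*t)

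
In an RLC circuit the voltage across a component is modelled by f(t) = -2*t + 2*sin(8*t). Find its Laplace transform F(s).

F(s) = 16/(s^2 + 64) - 2/s^2

Apply the Laplace transform termwise.
(2)·[L{sin(8t)} = 8/(s^2 + 64)]; (-2)·[L{t} = 1!/s^2 = 1/s^2].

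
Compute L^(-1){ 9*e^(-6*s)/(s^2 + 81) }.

The factor e^(-6s) signals a time shift by c = 6 (second shifting theorem).
L{sin(9t)} = 9/(s^2 + 81), so L^-1{9/(s^2 + 81)} = sin(9*t).
Hence the inverse is u(t - 6) times that function evaluated at t - 6.

Heaviside(t - 6)*(sin(9*t - 54))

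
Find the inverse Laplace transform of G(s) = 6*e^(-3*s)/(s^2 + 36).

The factor e^(-3s) signals a time shift by c = 3 (second shifting theorem).
L{sin(6t)} = 6/(s^2 + 36), so L^-1{6/(s^2 + 36)} = sin(6*t).
Hence the inverse is u(t - 3) times that function evaluated at t - 3.

Heaviside(t - 3)*(sin(6*t - 18))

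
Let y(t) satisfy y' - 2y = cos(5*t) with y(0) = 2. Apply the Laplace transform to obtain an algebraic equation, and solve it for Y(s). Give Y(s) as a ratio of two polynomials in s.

Laplace-transform each side.
With L{y'} = sY - y(0) = sY - 2: the LHS transforms to (s - 2)Y - (2).
The right side is L{cos(5*t)} = s/(s^2 + 25).
So (s - 2)Y = s/(s^2 + 25) + (2).
Divide through and combine into a single rational function.

Y(s) = (2*s^2 + s + 50)/(s^3 - 2*s^2 + 25*s - 50)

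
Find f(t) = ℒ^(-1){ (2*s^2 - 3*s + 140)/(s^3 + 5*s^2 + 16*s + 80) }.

f(t) = 3*sin(4*t) - 3*cos(4*t) + 5*exp(-5*t)

Factor the denominator: s^3 + 5*s^2 + 16*s + 80 = (s + 5)*(s^2 + 16).
Partial fraction decomposition gives [5/(s + 5)] + [-3*s/(s^2 + 16)] + [12/(s^2 + 16)].
Invert each term: 5/(s + 5) ↔ 5e^(-5t); -3·s/(s^2 + 16) ↔ -3cos(4t); 3·4/(s^2 + 16) ↔ 3sin(4t).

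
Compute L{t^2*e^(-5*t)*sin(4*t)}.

8*(3*s^2 + 30*s + 59)/(s^2 + 10*s + 41)^3

L{sin(4t)} = 4/(s^2 + 16).
Multiplying by e^(-5t) shifts s → s + 5, so L{e^(-5*t)*sin(4*t)} = 4/((s + 5)^2 + 16).
Then apply L{t^2·g(t)} = (-1)^2 d^2/ds^2[G(s)] with G(s) = 4/((s + 5)^2 + 16):
differentiating 2 times and applying the sign gives 8*(3*s^2 + 30*s + 59)/(s^2 + 10*s + 41)^3.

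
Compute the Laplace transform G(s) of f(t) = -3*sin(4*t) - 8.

Apply the Laplace transform termwise.
(-3)·[L{sin(4t)} = 4/(s^2 + 16)]; L{-8} = -8/s.

G(s) = -12/(s^2 + 16) - 8/s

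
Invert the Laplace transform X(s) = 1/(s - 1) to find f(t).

f(t) = exp(t)

Since L{e^(t)} = 1/(s - 1), the inverse is exp(t).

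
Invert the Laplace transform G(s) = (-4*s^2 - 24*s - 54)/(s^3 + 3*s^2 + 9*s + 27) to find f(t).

f(t) = -5*sin(3*t) - 3*cos(3*t) - exp(-3*t)

Factor the denominator: s^3 + 3*s^2 + 9*s + 27 = (s + 3)*(s^2 + 9).
Partial fraction decomposition gives [-1/(s + 3)] + [-3*s/(s^2 + 9)] + [-15/(s^2 + 9)].
Invert each term: -1/(s + 3) ↔ -e^(-3t); -3·s/(s^2 + 9) ↔ -3cos(3t); -5·3/(s^2 + 9) ↔ -5sin(3t).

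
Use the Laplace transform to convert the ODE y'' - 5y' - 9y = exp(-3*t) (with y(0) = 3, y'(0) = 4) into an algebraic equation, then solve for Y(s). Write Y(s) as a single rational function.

Apply the Laplace transform to the equation.
Using L{y''} = s^2 Y - s·y(0) - y'(0) and L{y'} = sY - y(0), with y(0) = 3, y'(0) = 4, the left side becomes (s^2 - 5*s - 9)Y - (3*s - 11).
The right side is L{exp(-3*t)} = 1/(s + 3).
So (s^2 - 5*s - 9)Y = 1/(s + 3) + (3*s - 11).
Divide through and combine into a single rational function.

Y(s) = (3*s^2 - 2*s - 32)/(s^3 - 2*s^2 - 24*s - 27)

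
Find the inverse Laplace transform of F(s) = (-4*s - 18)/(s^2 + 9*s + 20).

-2*exp(-4*t) - 2*exp(-5*t)

Factor the denominator: s^2 + 9*s + 20 = (s + 4)*(s + 5).
Partial fraction decomposition gives [-2/(s + 5)] + [-2/(s + 4)].
Invert each term: -2/(s + 5) ↔ -2e^(-5t); -2/(s + 4) ↔ -2e^(-4t).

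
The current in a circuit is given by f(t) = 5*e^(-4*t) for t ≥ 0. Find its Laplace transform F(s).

L{5} = 5/s.
By the first shifting theorem, multiplying by e^(-4t) replaces s with s + 4.

F(s) = 5/(s + 4)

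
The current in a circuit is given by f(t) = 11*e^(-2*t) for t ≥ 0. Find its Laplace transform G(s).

L{11} = 11/s.
By the first shifting theorem, multiplying by e^(-2t) replaces s with s + 2.

G(s) = 11/(s + 2)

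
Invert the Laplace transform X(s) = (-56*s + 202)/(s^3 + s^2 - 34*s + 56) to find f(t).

f(t) = -exp(4*t) - 5*exp(2*t) + 6*exp(-7*t)

Factor the denominator: s^3 + s^2 - 34*s + 56 = (s - 4)*(s - 2)*(s + 7).
Partial fraction decomposition gives [-1/(s - 4)] + [6/(s + 7)] + [-5/(s - 2)].
Invert each term: -1/(s - 4) ↔ -e^(4t); 6/(s + 7) ↔ 6e^(-7t); -5/(s - 2) ↔ -5e^(2t).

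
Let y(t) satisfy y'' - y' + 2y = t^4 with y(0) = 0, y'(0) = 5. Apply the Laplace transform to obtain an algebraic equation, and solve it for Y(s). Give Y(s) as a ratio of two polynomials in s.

Laplace-transform each side.
The derivative rules (L{y''} = s^2 Y - s·y(0) - y'(0) and L{y'} = sY - y(0), with y(0) = 0, y'(0) = 5) turn the left side into (s^2 - s + 2)Y - (5).
The right side is L{t^4} = 24/s^5.
So (s^2 - s + 2)Y = 24/s^5 + (5).
Solve for Y(s) and write it as one ratio of polynomials.

Y(s) = (5*s^5 + 24)/(s^7 - s^6 + 2*s^5)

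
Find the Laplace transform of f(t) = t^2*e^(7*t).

2/(s - 7)^3

L{e^(7t)} = 1/(s - 7).
Then apply L{t^2·g(t)} = (-1)^2 d^2/ds^2[G(s)] with G(s) = 1/(s - 7):
differentiating 2 times and applying the sign gives 2/(s - 7)^3.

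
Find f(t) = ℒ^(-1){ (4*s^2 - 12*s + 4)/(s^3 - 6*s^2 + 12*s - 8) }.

f(t) = -2*t^2*exp(2*t) + 4*t*exp(2*t) + 4*exp(2*t)

Factor the denominator: s^3 - 6*s^2 + 12*s - 8 = (s - 2)^3.
Partial fraction decomposition gives [4/(s - 2)] + [4/(s - 2)^2] + [-4/(s - 2)^3].
Invert each term: 4/(s - 2) ↔ 4e^(2t); 4/(s - 2)^2 ↔ 4t·e^(2t); -4/(s - 2)^3 ↔ (-2)t^2·e^(2t).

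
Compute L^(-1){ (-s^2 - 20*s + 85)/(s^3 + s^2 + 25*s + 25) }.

Factor the denominator: s^3 + s^2 + 25*s + 25 = (s + 1)*(s^2 + 25).
Partial fraction decomposition gives [4/(s + 1)] + [-5*s/(s^2 + 25)] + [-15/(s^2 + 25)].
Invert each term: 4/(s + 1) ↔ 4e^(-t); -5·s/(s^2 + 25) ↔ -5cos(5t); -3·5/(s^2 + 25) ↔ -3sin(5t).

-3*sin(5*t) - 5*cos(5*t) + 4*exp(-t)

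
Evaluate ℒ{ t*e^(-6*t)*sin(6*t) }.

12*(s + 6)/(s^2 + 12*s + 72)^2

L{sin(6t)} = 6/(s^2 + 36).
Multiplying by e^(-6t) shifts s → s + 6, so L{e^(-6*t)*sin(6*t)} = 6/((s + 6)^2 + 36).
Then apply L{t·g(t)} = -d/ds[H(s)] with H(s) = 6/((s + 6)^2 + 36):
differentiating 1 time and applying the sign gives 12*(s + 6)/(s^2 + 12*s + 72)^2.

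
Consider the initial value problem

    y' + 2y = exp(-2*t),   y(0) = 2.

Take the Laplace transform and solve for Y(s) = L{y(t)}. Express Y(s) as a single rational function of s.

Apply the Laplace transform to the equation.
The derivative rules (L{y'} = sY - y(0) = sY - 2) turn the left side into (s + 2)Y - (2).
The right side is L{exp(-2*t)} = 1/(s + 2).
So (s + 2)Y = 1/(s + 2) + (2).
Isolate Y and clear denominators.

Y(s) = (2*s + 5)/(s^2 + 4*s + 4)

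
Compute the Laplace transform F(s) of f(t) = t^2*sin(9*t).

F(s) = 54*(s^2 - 27)/(s^2 + 81)^3

L{sin(9t)} = 9/(s^2 + 81).
Then apply L{t^2·g(t)} = (-1)^2 d^2/ds^2[G(s)] with G(s) = 9/(s^2 + 81):
differentiating 2 times and applying the sign gives 54*(s^2 - 27)/(s^2 + 81)^3.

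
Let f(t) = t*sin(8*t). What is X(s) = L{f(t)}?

L{sin(8t)} = 8/(s^2 + 64).
Then apply L{t·g(t)} = -d/ds[G(s)] with G(s) = 8/(s^2 + 64):
differentiating 1 time and applying the sign gives 16*s/(s^2 + 64)^2.

X(s) = 16*s/(s^2 + 64)^2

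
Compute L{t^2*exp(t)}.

L{t^2} = 2!/s^3 = 2/s^3.
By the first shifting theorem, multiplying by e^(t) replaces s with s - 1.

2/(s - 1)^3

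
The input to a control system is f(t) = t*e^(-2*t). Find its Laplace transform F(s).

L{t} = 1!/s^2 = 1/s^2.
By the first shifting theorem, multiplying by e^(-2t) replaces s with s + 2.

F(s) = (s + 2)^(-2)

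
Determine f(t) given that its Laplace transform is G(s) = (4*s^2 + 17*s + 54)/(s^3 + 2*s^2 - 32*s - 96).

f(t) = -5*t*exp(-4*t) + 3*exp(6*t) + exp(-4*t)

Factor the denominator: s^3 + 2*s^2 - 32*s - 96 = (s - 6)*(s + 4)^2.
Partial fraction decomposition gives [1/(s + 4)] + [-5/(s + 4)^2] + [3/(s - 6)].
Invert each term: 1/(s + 4) ↔ e^(-4t); -5/(s + 4)^2 ↔ -5t·e^(-4t); 3/(s - 6) ↔ 3e^(6t).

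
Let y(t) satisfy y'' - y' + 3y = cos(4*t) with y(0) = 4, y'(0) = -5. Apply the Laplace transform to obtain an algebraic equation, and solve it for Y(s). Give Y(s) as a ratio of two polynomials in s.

Laplace-transform each side.
Using L{y''} = s^2 Y - s·y(0) - y'(0) and L{y'} = sY - y(0), with y(0) = 4, y'(0) = -5, the left side becomes (s^2 - s + 3)Y - (4*s - 9).
The right side is L{cos(4*t)} = s/(s^2 + 16).
So (s^2 - s + 3)Y = s/(s^2 + 16) + (4*s - 9).
Divide through and combine into a single rational function.

Y(s) = (4*s^3 - 9*s^2 + 65*s - 144)/(s^4 - s^3 + 19*s^2 - 16*s + 48)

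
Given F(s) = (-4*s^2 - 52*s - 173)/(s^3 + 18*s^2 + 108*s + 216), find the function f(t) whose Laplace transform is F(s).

f(t) = -5*t^2*exp(-6*t)/2 - 4*t*exp(-6*t) - 4*exp(-6*t)

Factor the denominator: s^3 + 18*s^2 + 108*s + 216 = (s + 6)^3.
Partial fraction decomposition gives [-4/(s + 6)] + [-4/(s + 6)^2] + [-5/(s + 6)^3].
Invert each term: -4/(s + 6) ↔ -4e^(-6t); -4/(s + 6)^2 ↔ -4t·e^(-6t); -5/(s + 6)^3 ↔ (-5/2)t^2·e^(-6t).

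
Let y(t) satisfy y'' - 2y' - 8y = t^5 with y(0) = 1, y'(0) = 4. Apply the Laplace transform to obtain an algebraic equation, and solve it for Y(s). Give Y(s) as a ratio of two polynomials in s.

Y(s) = (s^7 + 2*s^6 + 120)/(s^8 - 2*s^7 - 8*s^6)

Transform both sides with L{·}.
With L{y''} = s^2 Y - s·y(0) - y'(0) and L{y'} = sY - y(0), with y(0) = 1, y'(0) = 4: the LHS transforms to (s^2 - 2*s - 8)Y - (s + 2).
The right side is L{t^5} = 120/s^6.
So (s^2 - 2*s - 8)Y = 120/s^6 + (s + 2).
Divide through and combine into a single rational function.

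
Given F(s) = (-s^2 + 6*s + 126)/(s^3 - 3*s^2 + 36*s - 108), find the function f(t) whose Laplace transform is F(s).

Factor the denominator: s^3 - 3*s^2 + 36*s - 108 = (s - 3)*(s^2 + 36).
Partial fraction decomposition gives [3/(s - 3)] + [-4*s/(s^2 + 36)] + [-6/(s^2 + 36)].
Invert each term: 3/(s - 3) ↔ 3e^(3t); -4·s/(s^2 + 36) ↔ -4cos(6t); -1·6/(s^2 + 36) ↔ -sin(6t).

f(t) = 3*exp(3*t) - sin(6*t) - 4*cos(6*t)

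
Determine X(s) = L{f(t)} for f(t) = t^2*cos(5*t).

L{cos(5t)} = s/(s^2 + 25).
Then apply L{t^2·g(t)} = (-1)^2 d^2/ds^2[G(s)] with G(s) = s/(s^2 + 25):
differentiating 2 times and applying the sign gives 2*s*(s^2 - 75)/(s^2 + 25)^3.

X(s) = 2*s*(s^2 - 75)/(s^2 + 25)^3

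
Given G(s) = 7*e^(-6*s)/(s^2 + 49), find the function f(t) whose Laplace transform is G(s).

The factor e^(-6s) signals a time shift by c = 6 (second shifting theorem).
L{sin(7t)} = 7/(s^2 + 49), so L^-1{7/(s^2 + 49)} = sin(7*t).
Hence the inverse is u(t - 6) times that function evaluated at t - 6.

f(t) = Heaviside(t - 6)*(sin(7*t - 42))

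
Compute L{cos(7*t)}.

L{cos(7t)} = s/(s^2 + 49).

s/(s^2 + 49)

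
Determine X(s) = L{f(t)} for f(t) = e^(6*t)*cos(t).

L{cos(t)} = s/(s^2 + 1).
By the first shifting theorem, multiplying by e^(6t) replaces s with s - 6.

X(s) = (s - 6)/((s - 6)^2 + 1)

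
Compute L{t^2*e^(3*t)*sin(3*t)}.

18*(s^2 - 6*s + 6)/(s^2 - 6*s + 18)^3

L{sin(3t)} = 3/(s^2 + 9).
Multiplying by e^(3t) shifts s → s - 3, so L{e^(3*t)*sin(3*t)} = 3/((s - 3)^2 + 9).
Then apply L{t^2·g(t)} = (-1)^2 d^2/ds^2[G(s)] with G(s) = 3/((s - 3)^2 + 9):
differentiating 2 times and applying the sign gives 18*(s^2 - 6*s + 6)/(s^2 - 6*s + 18)^3.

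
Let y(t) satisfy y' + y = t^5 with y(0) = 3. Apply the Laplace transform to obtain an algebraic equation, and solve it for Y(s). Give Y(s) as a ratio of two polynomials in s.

Y(s) = (3*s^6 + 120)/(s^7 + s^6)

Apply the Laplace transform to the equation.
Using L{y'} = sY - y(0) = sY - 3, the left side becomes (s + 1)Y - (3).
The right side is L{t^5} = 120/s^6.
So (s + 1)Y = 120/s^6 + (3).
Divide through and combine into a single rational function.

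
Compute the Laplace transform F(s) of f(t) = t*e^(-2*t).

F(s) = (s + 2)^(-2)

L{t} = 1!/s^2 = 1/s^2.
By the first shifting theorem, multiplying by e^(-2t) replaces s with s + 2.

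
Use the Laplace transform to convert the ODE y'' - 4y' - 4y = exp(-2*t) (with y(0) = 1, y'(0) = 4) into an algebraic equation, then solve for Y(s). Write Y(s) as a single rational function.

Transform both sides with L{·}.
Using L{y''} = s^2 Y - s·y(0) - y'(0) and L{y'} = sY - y(0), with y(0) = 1, y'(0) = 4, the left side becomes (s^2 - 4*s - 4)Y - (s).
The right side is L{exp(-2*t)} = 1/(s + 2).
So (s^2 - 4*s - 4)Y = 1/(s + 2) + (s).
Solve for Y(s) and write it as one ratio of polynomials.

Y(s) = (s^2 + 2*s + 1)/(s^3 - 2*s^2 - 12*s - 8)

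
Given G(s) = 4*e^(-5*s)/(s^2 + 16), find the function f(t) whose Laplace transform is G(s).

The factor e^(-5s) signals a time shift by c = 5 (second shifting theorem).
L{sin(4t)} = 4/(s^2 + 16), so L^-1{4/(s^2 + 16)} = sin(4*t).
Hence the inverse is u(t - 5) times that function evaluated at t - 5.

f(t) = Heaviside(t - 5)*(sin(4*t - 20))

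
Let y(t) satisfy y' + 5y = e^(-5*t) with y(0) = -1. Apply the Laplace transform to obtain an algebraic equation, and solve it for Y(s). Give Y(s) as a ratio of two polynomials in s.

Laplace-transform each side.
The derivative rules (L{y'} = sY - y(0) = sY - (-1)) turn the left side into (s + 5)Y - (-1).
The right side is L{e^(-5*t)} = 1/(s + 5).
So (s + 5)Y = 1/(s + 5) + (-1).
Divide through and combine into a single rational function.

Y(s) = (-s - 4)/(s^2 + 10*s + 25)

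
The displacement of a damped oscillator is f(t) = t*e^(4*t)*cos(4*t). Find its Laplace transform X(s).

X(s) = s*(s - 8)/(s^2 - 8*s + 32)^2

L{cos(4t)} = s/(s^2 + 16).
Multiplying by e^(4t) shifts s → s - 4, so L{e^(4*t)*cos(4*t)} = (s - 4)/((s - 4)^2 + 16).
Then apply L{t·g(t)} = -d/ds[G(s)] with G(s) = (s - 4)/((s - 4)^2 + 16):
differentiating 1 time and applying the sign gives s*(s - 8)/(s^2 - 8*s + 32)^2.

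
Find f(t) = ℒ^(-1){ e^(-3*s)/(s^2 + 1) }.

f(t) = Heaviside(t - 3)*(sin(t - 3))

The factor e^(-3s) signals a time shift by c = 3 (second shifting theorem).
L{sin(t)} = 1/(s^2 + 1), so L^-1{1/(s^2 + 1)} = sin(t).
Hence the inverse is u(t - 3) times that function evaluated at t - 3.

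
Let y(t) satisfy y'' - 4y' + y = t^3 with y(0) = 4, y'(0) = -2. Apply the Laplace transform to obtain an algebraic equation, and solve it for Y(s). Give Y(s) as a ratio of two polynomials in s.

Apply the Laplace transform to the equation.
With L{y''} = s^2 Y - s·y(0) - y'(0) and L{y'} = sY - y(0), with y(0) = 4, y'(0) = -2: the LHS transforms to (s^2 - 4*s + 1)Y - (4*s - 18).
The right side is L{t^3} = 6/s^4.
So (s^2 - 4*s + 1)Y = 6/s^4 + (4*s - 18).
Divide through and combine into a single rational function.

Y(s) = (4*s^5 - 18*s^4 + 6)/(s^6 - 4*s^5 + s^4)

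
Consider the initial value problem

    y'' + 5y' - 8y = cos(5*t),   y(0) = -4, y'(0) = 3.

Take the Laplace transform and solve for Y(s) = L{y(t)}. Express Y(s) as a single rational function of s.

Y(s) = (-4*s^3 - 17*s^2 - 99*s - 425)/(s^4 + 5*s^3 + 17*s^2 + 125*s - 200)

Transform both sides with L{·}.
With L{y''} = s^2 Y - s·y(0) - y'(0) and L{y'} = sY - y(0), with y(0) = -4, y'(0) = 3: the LHS transforms to (s^2 + 5*s - 8)Y - (-4*s - 17).
The right side is L{cos(5*t)} = s/(s^2 + 25).
So (s^2 + 5*s - 8)Y = s/(s^2 + 25) + (-4*s - 17).
Solve for Y(s) and write it as one ratio of polynomials.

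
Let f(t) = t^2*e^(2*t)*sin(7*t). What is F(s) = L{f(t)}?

F(s) = 14*(3*s^2 - 12*s - 37)/(s^2 - 4*s + 53)^3

L{sin(7t)} = 7/(s^2 + 49).
Multiplying by e^(2t) shifts s → s - 2, so L{e^(2*t)*sin(7*t)} = 7/((s - 2)^2 + 49).
Then apply L{t^2·g(t)} = (-1)^2 d^2/ds^2[G(s)] with G(s) = 7/((s - 2)^2 + 49):
differentiating 2 times and applying the sign gives 14*(3*s^2 - 12*s - 37)/(s^2 - 4*s + 53)^3.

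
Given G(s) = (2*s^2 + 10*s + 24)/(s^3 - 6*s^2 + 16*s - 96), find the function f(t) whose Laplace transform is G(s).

f(t) = 3*exp(6*t) + sin(4*t) - cos(4*t)

Factor the denominator: s^3 - 6*s^2 + 16*s - 96 = (s - 6)*(s^2 + 16).
Partial fraction decomposition gives [3/(s - 6)] + [-s/(s^2 + 16)] + [4/(s^2 + 16)].
Invert each term: 3/(s - 6) ↔ 3e^(6t); -1·s/(s^2 + 16) ↔ -cos(4t); 1·4/(s^2 + 16) ↔ sin(4t).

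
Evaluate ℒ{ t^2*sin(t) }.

L{sin(t)} = 1/(s^2 + 1).
Then apply L{t^2·g(t)} = (-1)^2 d^2/ds^2[G(s)] with G(s) = 1/(s^2 + 1):
differentiating 2 times and applying the sign gives 2*(3*s^2 - 1)/(s^2 + 1)^3.

2*(3*s^2 - 1)/(s^2 + 1)^3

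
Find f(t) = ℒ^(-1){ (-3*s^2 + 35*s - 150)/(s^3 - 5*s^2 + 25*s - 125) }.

f(t) = -exp(5*t) + 5*sin(5*t) - 2*cos(5*t)

Factor the denominator: s^3 - 5*s^2 + 25*s - 125 = (s - 5)*(s^2 + 25).
Partial fraction decomposition gives [-1/(s - 5)] + [-2*s/(s^2 + 25)] + [25/(s^2 + 25)].
Invert each term: -1/(s - 5) ↔ -e^(5t); -2·s/(s^2 + 25) ↔ -2cos(5t); 5·5/(s^2 + 25) ↔ 5sin(5t).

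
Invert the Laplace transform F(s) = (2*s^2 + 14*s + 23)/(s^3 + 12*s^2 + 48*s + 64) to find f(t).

Factor the denominator: s^3 + 12*s^2 + 48*s + 64 = (s + 4)^3.
Partial fraction decomposition gives [2/(s + 4)] + [-2/(s + 4)^2] + [-1/(s + 4)^3].
Invert each term: 2/(s + 4) ↔ 2e^(-4t); -2/(s + 4)^2 ↔ -2t·e^(-4t); -1/(s + 4)^3 ↔ (-1/2)t^2·e^(-4t).

f(t) = -t^2*exp(-4*t)/2 - 2*t*exp(-4*t) + 2*exp(-4*t)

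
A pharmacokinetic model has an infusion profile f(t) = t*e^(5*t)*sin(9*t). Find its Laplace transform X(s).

X(s) = 18*(s - 5)/(s^2 - 10*s + 106)^2

L{sin(9t)} = 9/(s^2 + 81).
Multiplying by e^(5t) shifts s → s - 5, so L{e^(5*t)*sin(9*t)} = 9/((s - 5)^2 + 81).
Then apply L{t·g(t)} = -d/ds[G(s)] with G(s) = 9/((s - 5)^2 + 81):
differentiating 1 time and applying the sign gives 18*(s - 5)/(s^2 - 10*s + 106)^2.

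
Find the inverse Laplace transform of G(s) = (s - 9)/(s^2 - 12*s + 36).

-3*t*exp(6*t) + exp(6*t)

Factor the denominator: s^2 - 12*s + 36 = (s - 6)^2.
Partial fraction decomposition gives [1/(s - 6)] + [-3/(s - 6)^2].
Invert each term: 1/(s - 6) ↔ e^(6t); -3/(s - 6)^2 ↔ -3t·e^(6t).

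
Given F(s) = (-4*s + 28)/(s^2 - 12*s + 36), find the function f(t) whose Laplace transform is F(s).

Factor the denominator: s^2 - 12*s + 36 = (s - 6)^2.
Partial fraction decomposition gives [-4/(s - 6)] + [4/(s - 6)^2].
Invert each term: -4/(s - 6) ↔ -4e^(6t); 4/(s - 6)^2 ↔ 4t·e^(6t).

f(t) = 4*t*exp(6*t) - 4*exp(6*t)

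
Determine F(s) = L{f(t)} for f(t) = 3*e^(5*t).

L{3} = 3/s.
By the first shifting theorem, multiplying by e^(5t) replaces s with s - 5.

F(s) = 3/(s - 5)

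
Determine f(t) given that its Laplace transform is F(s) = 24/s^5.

f(t) = t^4

Since L{t^4} = 4!/s^5 = 24/s^5, the inverse is t^4.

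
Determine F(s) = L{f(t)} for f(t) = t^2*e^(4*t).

F(s) = 2/(s - 4)^3

L{e^(4t)} = 1/(s - 4).
Then apply L{t^2·g(t)} = (-1)^2 d^2/ds^2[G(s)] with G(s) = 1/(s - 4):
differentiating 2 times and applying the sign gives 2/(s - 4)^3.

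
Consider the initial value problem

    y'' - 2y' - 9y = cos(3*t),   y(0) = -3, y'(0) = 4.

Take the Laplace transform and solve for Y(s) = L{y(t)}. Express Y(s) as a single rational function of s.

Apply the Laplace transform to the equation.
With L{y''} = s^2 Y - s·y(0) - y'(0) and L{y'} = sY - y(0), with y(0) = -3, y'(0) = 4: the LHS transforms to (s^2 - 2*s - 9)Y - (-3*s + 10).
The right side is L{cos(3*t)} = s/(s^2 + 9).
So (s^2 - 2*s - 9)Y = s/(s^2 + 9) + (-3*s + 10).
Isolate Y and clear denominators.

Y(s) = (-3*s^3 + 10*s^2 - 26*s + 90)/(s^4 - 2*s^3 - 18*s - 81)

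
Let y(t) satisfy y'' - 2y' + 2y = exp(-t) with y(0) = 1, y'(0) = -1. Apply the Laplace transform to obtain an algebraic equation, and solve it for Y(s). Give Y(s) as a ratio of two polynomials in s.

Y(s) = (s^2 - 2*s - 2)/(s^3 - s^2 + 2)

Transform both sides with L{·}.
With L{y''} = s^2 Y - s·y(0) - y'(0) and L{y'} = sY - y(0), with y(0) = 1, y'(0) = -1: the LHS transforms to (s^2 - 2*s + 2)Y - (s - 3).
The right side is L{exp(-t)} = 1/(s + 1).
So (s^2 - 2*s + 2)Y = 1/(s + 1) + (s - 3).
Solve for Y(s) and write it as one ratio of polynomials.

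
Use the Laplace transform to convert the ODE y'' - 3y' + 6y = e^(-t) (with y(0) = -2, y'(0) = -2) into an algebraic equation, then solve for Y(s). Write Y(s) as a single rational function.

Transform both sides with L{·}.
The derivative rules (L{y''} = s^2 Y - s·y(0) - y'(0) and L{y'} = sY - y(0), with y(0) = -2, y'(0) = -2) turn the left side into (s^2 - 3*s + 6)Y - (-2*s + 4).
The right side is L{e^(-t)} = 1/(s + 1).
So (s^2 - 3*s + 6)Y = 1/(s + 1) + (-2*s + 4).
Divide through and combine into a single rational function.

Y(s) = (-2*s^2 + 2*s + 5)/(s^3 - 2*s^2 + 3*s + 6)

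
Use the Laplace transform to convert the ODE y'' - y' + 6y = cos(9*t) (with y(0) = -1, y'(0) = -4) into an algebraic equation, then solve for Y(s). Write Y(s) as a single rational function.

Take the Laplace transform of both sides.
With L{y''} = s^2 Y - s·y(0) - y'(0) and L{y'} = sY - y(0), with y(0) = -1, y'(0) = -4: the LHS transforms to (s^2 - s + 6)Y - (-s - 3).
The right side is L{cos(9*t)} = s/(s^2 + 81).
So (s^2 - s + 6)Y = s/(s^2 + 81) + (-s - 3).
Isolate Y and clear denominators.

Y(s) = (-s^3 - 3*s^2 - 80*s - 243)/(s^4 - s^3 + 87*s^2 - 81*s + 486)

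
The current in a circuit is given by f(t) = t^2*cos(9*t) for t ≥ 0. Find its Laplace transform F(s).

F(s) = 2*s*(s^2 - 243)/(s^2 + 81)^3

L{cos(9t)} = s/(s^2 + 81).
Then apply L{t^2·g(t)} = (-1)^2 d^2/ds^2[G(s)] with G(s) = s/(s^2 + 81):
differentiating 2 times and applying the sign gives 2*s*(s^2 - 243)/(s^2 + 81)^3.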